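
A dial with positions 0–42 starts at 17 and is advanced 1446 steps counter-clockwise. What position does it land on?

Dividing 1446 by 43 gives quotient 33 and remainder 27.
(17 − 27) mod 43 = 33.

33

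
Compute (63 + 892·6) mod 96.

892·6 = 5352.
Dividing 5352 by 96 gives quotient 55 and remainder 72.
(63 + 72) mod 96 = 39.

39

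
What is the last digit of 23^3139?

Powers of 3 mod 10 repeat with period 4: 3, 9, 7, 1.
3139 mod 4 = 3, so the last digit matches 3^3 = 7.

7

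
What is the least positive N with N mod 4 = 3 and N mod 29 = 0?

x ≡ 3 (mod 4) gives x ∈ {3, 7, 11, 15, 19, 23, 27, 31, …}.
The first of these with x mod 29 = 0 is 87.

87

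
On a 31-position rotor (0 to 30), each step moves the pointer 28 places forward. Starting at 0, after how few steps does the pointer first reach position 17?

The inverse of 28 mod 31 is 10 (since 28·10 = 280 ≡ 1).
Multiplying both sides by 10: x ≡ 10·17 = 170 ≡ 15 (mod 31).

15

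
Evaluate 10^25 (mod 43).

24

Square-and-reduce mod 43: 10^1≡10, 10^2≡14, 10^4≡24, 10^8≡17, 10^16≡31.
Since 25 = 1 + 8 + 16 in binary, 10^25 ≡ 10·17·31 ≡ 24 (mod 43).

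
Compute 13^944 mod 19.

By repeated squaring mod 19: 13^1≡13, 13^2≡17, 13^4≡4, 13^8≡16, 13^16≡9, 13^32≡5, 13^64≡6, 13^128≡17, 13^256≡4, 13^512≡16.
Since 944 = 16 + 32 + 128 + 256 + 512 in binary, 13^944 ≡ 9·5·17·4·16 ≡ 16 (mod 19).

16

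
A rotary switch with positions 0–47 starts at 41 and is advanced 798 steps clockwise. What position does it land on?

23

Dividing 798 by 48 gives quotient 16 and remainder 30.
(41 + 30) mod 48 = 23.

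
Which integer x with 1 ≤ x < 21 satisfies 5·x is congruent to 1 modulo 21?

17

5·17 = 85 = 4·21 + 1, so 5⁻¹ ≡ 17 (mod 21).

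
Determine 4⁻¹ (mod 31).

8

4·8 = 32 = 1·31 + 1, so 4⁻¹ ≡ 8 (mod 31).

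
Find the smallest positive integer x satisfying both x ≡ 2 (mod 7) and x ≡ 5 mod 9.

x ≡ 2 (mod 7) gives x ∈ {2, 9, 16, 23}.
The first of these with x mod 9 = 5 is 23.

23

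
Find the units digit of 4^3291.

Powers of 4 mod 10 repeat with period 2: 4, 6.
3291 leaves remainder 1 on division by 2, so 4^3291 ends in 4.

4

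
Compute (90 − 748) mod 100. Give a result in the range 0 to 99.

748 mod 100 = 48 (since 7·100 = 700).
(90 − 48) mod 100 = 42.

42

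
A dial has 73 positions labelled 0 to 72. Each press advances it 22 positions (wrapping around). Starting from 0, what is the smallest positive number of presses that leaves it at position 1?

10

22·10 = 220 = 3·73 + 1, so 22⁻¹ ≡ 10 (mod 73).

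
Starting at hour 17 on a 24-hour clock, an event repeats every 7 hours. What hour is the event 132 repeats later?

5

132·7 = 924.
Dividing 924 by 24 gives quotient 38 and remainder 12.
(17 + 12) mod 24 = 5.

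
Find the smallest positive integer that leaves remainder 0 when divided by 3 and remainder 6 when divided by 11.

x ≡ 0 (mod 3) gives x ∈ {0, 3, 6}.
The first of these with x mod 11 = 6 is 6.

6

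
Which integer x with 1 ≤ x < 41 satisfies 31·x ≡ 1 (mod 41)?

4

41 = 1·31 + 10
31 = 3·10 + 1
10 = 10·1 + 0
Back-substituting gives 31·4 ≡ 1 (mod 41).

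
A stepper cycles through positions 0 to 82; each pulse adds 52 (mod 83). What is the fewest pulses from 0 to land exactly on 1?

52·8 = 416 = 5·83 + 1, so 52⁻¹ ≡ 8 (mod 83).

8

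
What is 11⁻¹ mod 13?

6

13 = 1·11 + 2
11 = 5·2 + 1
2 = 2·1 + 0
Back-substituting gives 11·6 ≡ 1 (mod 13).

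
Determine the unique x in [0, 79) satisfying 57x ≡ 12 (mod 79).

The inverse of 57 mod 79 is 61 (since 57·61 = 3477 ≡ 1).
So x ≡ 61·12 = 732 ≡ 21 (mod 79).

21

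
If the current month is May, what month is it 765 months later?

765 − 63·12 = 9, so 765 ≡ 9 (mod 12).
May + 9 months → February.

February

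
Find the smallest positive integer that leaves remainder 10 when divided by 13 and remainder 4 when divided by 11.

x ≡ 4 (mod 11) gives x ∈ {4, 15, 26, 37, 48, 59, 70, 81, …}.
The first of these with x mod 13 = 10 is 114.

114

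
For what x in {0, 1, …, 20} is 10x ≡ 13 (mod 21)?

The inverse of 10 mod 21 is 19 (since 10·19 = 190 ≡ 1).
Multiplying both sides by 19: x ≡ 19·13 = 247 ≡ 16 (mod 21).
Check: 10·16 = 160 = 7·21 + 13.

16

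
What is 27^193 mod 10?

7

The units digit of 27^n cycles with period 4: 7, 9, 3, 1, …
193 leaves remainder 1 on division by 4, so 27^193 ends in 7.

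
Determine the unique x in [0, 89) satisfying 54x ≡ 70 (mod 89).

54⁻¹ ≡ 61 (mod 89) because 54·61 = 3294 = 37·89 + 1.
So x ≡ 61·70 = 4270 ≡ 87 (mod 89).
Check: 54·87 = 4698 = 52·89 + 70.

87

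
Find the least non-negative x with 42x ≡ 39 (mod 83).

78

42⁻¹ ≡ 2 (mod 83) because 42·2 = 84 = 1·83 + 1.
So x ≡ 2·39 = 78 ≡ 78 (mod 83).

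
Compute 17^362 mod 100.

Successive squares of 17 mod 100: 17^1≡17, 17^2≡89, 17^4≡21, 17^8≡41, 17^16≡81, 17^32≡61, 17^64≡21, 17^128≡41, 17^256≡81.
Since 362 = 2 + 8 + 32 + 64 + 256 in binary, 17^362 ≡ 89·41·61·21·81 ≡ 89 (mod 100).

89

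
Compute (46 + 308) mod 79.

38

308 − 3·79 = 71, so 308 ≡ 71 (mod 79).
(46 + 71) mod 79 = 38.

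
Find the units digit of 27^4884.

1

The units digit of 27^n cycles with period 4: 7, 9, 3, 1, …
4884 leaves remainder 0 on division by 4, so 27^4884 ends in 1.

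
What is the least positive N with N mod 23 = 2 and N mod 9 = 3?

x ≡ 3 (mod 9) gives x ∈ {3, 12, 21, 30, 39, 48}.
The first of these with x mod 23 = 2 is 48.

48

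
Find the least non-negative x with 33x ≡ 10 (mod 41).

9

The inverse of 33 mod 41 is 5 (since 33·5 = 165 ≡ 1).
Multiplying both sides by 5: x ≡ 5·10 = 50 ≡ 9 (mod 41).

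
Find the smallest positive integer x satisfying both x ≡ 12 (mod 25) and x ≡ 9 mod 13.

87

x ≡ 9 (mod 13) gives x ∈ {9, 22, 35, 48, 61, 74, 87}.
The first of these with x mod 25 = 12 is 87.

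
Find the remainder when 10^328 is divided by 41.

16

Square-and-reduce mod 41: 10^1≡10, 10^2≡18, 10^4≡37, 10^8≡16, 10^16≡10, 10^32≡18, 10^64≡37, 10^128≡16, 10^256≡10.
Since 328 = 8 + 64 + 256 in binary, 10^328 ≡ 16·37·10 ≡ 16 (mod 41).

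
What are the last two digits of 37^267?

33

Successive squares of 37 mod 100: 37^1≡37, 37^2≡69, 37^4≡61, 37^8≡21, 37^16≡41, 37^32≡81, 37^64≡61, 37^128≡21, 37^256≡41.
Since 267 = 1 + 2 + 8 + 256 in binary, 37^267 ≡ 37·69·21·41 ≡ 33 (mod 100).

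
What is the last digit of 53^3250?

9

Last digits of 3^n: 3, 9, 7, 1 (period 4).
3250 leaves remainder 2 on division by 4, so 53^3250 ends in 9.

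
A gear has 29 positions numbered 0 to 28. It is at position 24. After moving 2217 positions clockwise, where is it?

2217 = 76·29 + 13, so 2217 mod 29 = 13.
(24 + 13) mod 29 = 8.

8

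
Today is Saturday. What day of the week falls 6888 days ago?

6888 mod 7 = 0 (since 984·7 = 6888).
Saturday − 0 days → Saturday.

Saturday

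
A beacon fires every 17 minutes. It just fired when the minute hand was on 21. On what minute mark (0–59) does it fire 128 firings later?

128·17 = 2176.
2176 mod 60 = 16 (since 36·60 = 2160).
(21 + 16) mod 60 = 37.

37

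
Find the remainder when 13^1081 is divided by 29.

Square-and-reduce mod 29: 13^1≡13, 13^2≡24, 13^4≡25, 13^8≡16, 13^16≡24, 13^32≡25, 13^64≡16, 13^128≡24, 13^256≡25, 13^512≡16, 13^1024≡24.
1081 = 1 + 8 + 16 + 32 + 1024, so 13^1081 ≡ 13·16·24·25·24 ≡ 22 (mod 29).

22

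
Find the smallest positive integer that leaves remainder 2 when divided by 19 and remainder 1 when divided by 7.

78

x ≡ 1 (mod 7) gives x ∈ {1, 8, 15, 22, 29, 36, 43, 50, …}.
The first of these with x mod 19 = 2 is 78.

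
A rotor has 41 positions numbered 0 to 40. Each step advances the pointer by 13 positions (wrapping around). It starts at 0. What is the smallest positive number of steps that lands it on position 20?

The inverse of 13 mod 41 is 19 (since 13·19 = 247 ≡ 1).
Multiplying both sides by 19: x ≡ 19·20 = 380 ≡ 11 (mod 41).

11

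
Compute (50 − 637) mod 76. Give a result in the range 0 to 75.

21

Dividing 637 by 76 gives quotient 8 and remainder 29.
(50 − 29) mod 76 = 21.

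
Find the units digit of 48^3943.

2

Powers of 8 mod 10 repeat with period 4: 8, 4, 2, 6.
3943 mod 4 = 3, so the last digit matches 8^3 = 2.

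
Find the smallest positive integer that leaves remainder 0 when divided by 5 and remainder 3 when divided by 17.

x ≡ 0 (mod 5) gives x ∈ {0, 5, 10, 15, 20}.
The first of these with x mod 17 = 3 is 20.

20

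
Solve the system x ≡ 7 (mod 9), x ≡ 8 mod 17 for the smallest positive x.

25

Since 17·8 ≡ 1 (mod 9), take x = 8 + 17·((7−8)·8 mod 9) = 8 + 17·1 = 25.
Check: 25 mod 9 = 7, 25 mod 17 = 8.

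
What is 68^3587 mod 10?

Last digits of 8^n: 8, 4, 2, 6 (period 4).
3587 leaves remainder 3 on division by 4, so 68^3587 ends in 2.

2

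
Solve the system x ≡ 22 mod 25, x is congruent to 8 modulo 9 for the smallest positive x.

197

Since 9·14 ≡ 1 (mod 25), take x = 8 + 9·((22−8)·14 mod 25) = 8 + 9·21 = 197.
Check: 197 mod 25 = 22, 197 mod 9 = 8.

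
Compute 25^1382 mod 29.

23

Square-and-reduce mod 29: 25^1≡25, 25^2≡16, 25^4≡24, 25^8≡25, 25^16≡16, 25^32≡24, 25^64≡25, 25^128≡16, 25^256≡24, 25^512≡25, 25^1024≡16.
Since 1382 = 2 + 4 + 32 + 64 + 256 + 1024 in binary, 25^1382 ≡ 16·24·24·25·24·16 ≡ 23 (mod 29).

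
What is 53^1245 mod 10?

The units digit of 53^n cycles with period 4: 3, 9, 7, 1, …
1245 leaves remainder 1 on division by 4, so 53^1245 ends in 3.

3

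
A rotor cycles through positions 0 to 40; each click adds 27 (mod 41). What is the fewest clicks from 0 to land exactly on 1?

41 = 1·27 + 14
27 = 1·14 + 13
14 = 1·13 + 1
13 = 13·1 + 0
Back-substituting gives 27·38 ≡ 1 (mod 41).

38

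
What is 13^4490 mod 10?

The units digit of 13^n cycles with period 4: 3, 9, 7, 1, …
4490 leaves remainder 2 on division by 4, so 13^4490 ends in 9.

9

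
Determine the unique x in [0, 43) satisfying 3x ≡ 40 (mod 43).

3⁻¹ ≡ 29 (mod 43) because 3·29 = 87 = 2·43 + 1.
Multiplying both sides by 29: x ≡ 29·40 = 1160 ≡ 42 (mod 43).
Check: 3·42 = 126 = 2·43 + 40.

42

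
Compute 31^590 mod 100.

Successive squares of 31 mod 100: 31^1≡31, 31^2≡61, 31^4≡21, 31^8≡41, 31^16≡81, 31^32≡61, 31^64≡21, 31^128≡41, 31^256≡81, 31^512≡61.
590 = 2 + 4 + 8 + 64 + 512, so 31^590 ≡ 61·21·41·21·61 ≡ 1 (mod 100).

1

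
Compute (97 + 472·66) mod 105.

64

472·66 = 31152.
31152 mod 105 = 72 (since 296·105 = 31080).
(97 + 72) mod 105 = 64.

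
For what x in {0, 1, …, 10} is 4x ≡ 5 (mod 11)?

4

The inverse of 4 mod 11 is 3 (since 4·3 = 12 ≡ 1).
So x ≡ 3·5 = 15 ≡ 4 (mod 11).
Check: 4·4 = 16 = 1·11 + 5.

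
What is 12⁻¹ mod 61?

12·56 = 672 = 11·61 + 1, so 12⁻¹ ≡ 56 (mod 61).

56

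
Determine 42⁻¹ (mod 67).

42·8 = 336 = 5·67 + 1, so 42⁻¹ ≡ 8 (mod 67).

8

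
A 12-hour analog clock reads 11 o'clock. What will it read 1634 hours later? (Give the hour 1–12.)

1634 = 136·12 + 2, so 1634 mod 12 = 2.
11 + 2 → 1 on a 12-hour dial.

1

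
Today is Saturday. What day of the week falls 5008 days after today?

5008 = 715·7 + 3, so 5008 mod 7 = 3.
Saturday + 3 days → Tuesday.

Tuesday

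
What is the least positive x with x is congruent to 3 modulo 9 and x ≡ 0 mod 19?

x ≡ 3 (mod 9) gives x ∈ {3, 12, 21, 30, 39, 48, 57}.
The first of these with x mod 19 = 0 is 57.

57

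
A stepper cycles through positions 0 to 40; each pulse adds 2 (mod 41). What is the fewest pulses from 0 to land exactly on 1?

2·21 = 42 = 1·41 + 1, so 2⁻¹ ≡ 21 (mod 41).

21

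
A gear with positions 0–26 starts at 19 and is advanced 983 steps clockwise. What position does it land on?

983 mod 27 = 11 (since 36·27 = 972).
(19 + 11) mod 27 = 3.

3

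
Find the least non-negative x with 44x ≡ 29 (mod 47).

The inverse of 44 mod 47 is 31 (since 44·31 = 1364 ≡ 1).
Multiplying both sides by 31: x ≡ 31·29 = 899 ≡ 6 (mod 47).
Check: 44·6 = 264 = 5·47 + 29.

6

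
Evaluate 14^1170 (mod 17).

By repeated squaring mod 17: 14^1≡14, 14^2≡9, 14^4≡13, 14^8≡16, 14^16≡1, 14^32≡1, 14^64≡1, 14^128≡1, 14^256≡1, 14^512≡1, 14^1024≡1.
Since 1170 = 2 + 16 + 128 + 1024 in binary, 14^1170 ≡ 9·1·1·1 ≡ 9 (mod 17).

9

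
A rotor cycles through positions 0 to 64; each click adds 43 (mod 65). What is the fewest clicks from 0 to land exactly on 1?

62

43·62 = 2666 = 41·65 + 1, so 43⁻¹ ≡ 62 (mod 65).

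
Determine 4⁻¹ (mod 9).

9 = 2·4 + 1
4 = 4·1 + 0
Back-substituting gives 4·7 ≡ 1 (mod 9).

7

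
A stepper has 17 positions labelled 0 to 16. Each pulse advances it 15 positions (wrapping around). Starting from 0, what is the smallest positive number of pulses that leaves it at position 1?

8

17 = 1·15 + 2
15 = 7·2 + 1
2 = 2·1 + 0
Back-substituting gives 15·8 ≡ 1 (mod 17).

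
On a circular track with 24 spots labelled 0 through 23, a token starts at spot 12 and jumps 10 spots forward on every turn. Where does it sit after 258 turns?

258·10 = 2580.
2580 = 107·24 + 12, so 2580 mod 24 = 12.
(12 + 12) mod 24 = 0.

0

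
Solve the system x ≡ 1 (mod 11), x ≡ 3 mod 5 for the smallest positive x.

23

Since 5·9 ≡ 1 (mod 11), take x = 3 + 5·((1−3)·9 mod 11) = 3 + 5·4 = 23.
Check: 23 mod 11 = 1, 23 mod 5 = 3.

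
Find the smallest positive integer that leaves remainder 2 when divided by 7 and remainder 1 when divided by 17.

86

Since 17·5 ≡ 1 (mod 7), take x = 1 + 17·((2−1)·5 mod 7) = 1 + 17·5 = 86.
Check: 86 mod 7 = 2, 86 mod 17 = 1.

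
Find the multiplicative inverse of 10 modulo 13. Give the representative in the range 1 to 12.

10·4 = 40 = 3·13 + 1, so 10⁻¹ ≡ 4 (mod 13).

4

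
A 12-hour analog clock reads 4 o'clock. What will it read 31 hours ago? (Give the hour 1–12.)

31 mod 12 = 7 (since 2·12 = 24).
4 − 7 → 9 on a 12-hour dial.

9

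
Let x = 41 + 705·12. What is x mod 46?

37

705·12 = 8460.
Dividing 8460 by 46 gives quotient 183 and remainder 42.
(41 + 42) mod 46 = 37.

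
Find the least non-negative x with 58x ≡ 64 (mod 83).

24

The inverse of 58 mod 83 is 73 (since 58·73 = 4234 ≡ 1).
So x ≡ 73·64 = 4672 ≡ 24 (mod 83).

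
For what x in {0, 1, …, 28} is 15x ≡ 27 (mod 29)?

25

15⁻¹ ≡ 2 (mod 29) because 15·2 = 30 = 1·29 + 1.
So x ≡ 2·27 = 54 ≡ 25 (mod 29).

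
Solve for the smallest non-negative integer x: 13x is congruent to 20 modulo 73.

24

13⁻¹ ≡ 45 (mod 73) because 13·45 = 585 = 8·73 + 1.
Multiplying both sides by 45: x ≡ 45·20 = 900 ≡ 24 (mod 73).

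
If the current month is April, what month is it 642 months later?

642 − 53·12 = 6, so 642 ≡ 6 (mod 12).
April + 6 months → October.

October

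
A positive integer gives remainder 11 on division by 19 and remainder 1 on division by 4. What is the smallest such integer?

49

x ≡ 1 (mod 4) gives x ∈ {1, 5, 9, 13, 17, 21, 25, 29, …}.
The first of these with x mod 19 = 11 is 49.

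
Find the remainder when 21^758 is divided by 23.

12

Successive squares of 21 mod 23: 21^1≡21, 21^2≡4, 21^4≡16, 21^8≡3, 21^16≡9, 21^32≡12, 21^64≡6, 21^128≡13, 21^256≡8, 21^512≡18.
Since 758 = 2 + 4 + 16 + 32 + 64 + 128 + 512 in binary, 21^758 ≡ 4·16·9·12·6·13·18 ≡ 12 (mod 23).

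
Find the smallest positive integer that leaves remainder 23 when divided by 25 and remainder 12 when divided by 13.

Since 13·2 ≡ 1 (mod 25), take x = 12 + 13·((23−12)·2 mod 25) = 12 + 13·22 = 298.
Check: 298 mod 25 = 23, 298 mod 13 = 12.

298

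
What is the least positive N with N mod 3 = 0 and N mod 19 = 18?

x ≡ 0 (mod 3) gives x ∈ {0, 3, 6, 9, 12, 15, 18}.
The first of these with x mod 19 = 18 is 18.

18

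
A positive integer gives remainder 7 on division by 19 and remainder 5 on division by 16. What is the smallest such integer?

x ≡ 5 (mod 16) gives x ∈ {5, 21, 37, 53, 69, 85, 101, 117, …}.
The first of these with x mod 19 = 7 is 197.

197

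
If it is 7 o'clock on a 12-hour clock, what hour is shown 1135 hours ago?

12

1135 − 94·12 = 7, so 1135 ≡ 7 (mod 12).
7 − 7 → 12 on a 12-hour dial.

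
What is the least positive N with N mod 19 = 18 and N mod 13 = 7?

189

x ≡ 7 (mod 13) gives x ∈ {7, 20, 33, 46, 59, 72, 85, 98, …}.
The first of these with x mod 19 = 18 is 189.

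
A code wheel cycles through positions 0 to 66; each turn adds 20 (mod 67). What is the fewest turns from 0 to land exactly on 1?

57

67 = 3·20 + 7
20 = 2·7 + 6
7 = 1·6 + 1
6 = 6·1 + 0
Back-substituting gives 20·57 ≡ 1 (mod 67).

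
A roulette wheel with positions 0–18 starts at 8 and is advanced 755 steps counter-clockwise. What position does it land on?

13

755 mod 19 = 14 (since 39·19 = 741).
(8 − 14) mod 19 = 13.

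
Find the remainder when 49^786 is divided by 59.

3

Successive squares of 49 mod 59: 49^1≡49, 49^2≡41, 49^4≡29, 49^8≡15, 49^16≡48, 49^32≡3, 49^64≡9, 49^128≡22, 49^256≡12, 49^512≡26.
786 = 2 + 16 + 256 + 512, so 49^786 ≡ 41·48·12·26 ≡ 3 (mod 59).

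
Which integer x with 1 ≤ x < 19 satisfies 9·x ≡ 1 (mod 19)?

17

9·17 = 153 = 8·19 + 1, so 9⁻¹ ≡ 17 (mod 19).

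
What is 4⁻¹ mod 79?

4·20 = 80 = 1·79 + 1, so 4⁻¹ ≡ 20 (mod 79).

20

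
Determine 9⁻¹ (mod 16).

9

9·9 = 81 = 5·16 + 1, so 9⁻¹ ≡ 9 (mod 16).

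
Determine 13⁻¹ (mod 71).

11

71 = 5·13 + 6
13 = 2·6 + 1
6 = 6·1 + 0
Back-substituting gives 13·11 ≡ 1 (mod 71).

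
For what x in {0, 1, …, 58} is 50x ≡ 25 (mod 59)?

50⁻¹ ≡ 13 (mod 59) because 50·13 = 650 = 11·59 + 1.
So x ≡ 13·25 = 325 ≡ 30 (mod 59).

30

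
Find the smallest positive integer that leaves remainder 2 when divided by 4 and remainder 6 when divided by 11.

x ≡ 2 (mod 4) gives x ∈ {2, 6}.
The first of these with x mod 11 = 6 is 6.

6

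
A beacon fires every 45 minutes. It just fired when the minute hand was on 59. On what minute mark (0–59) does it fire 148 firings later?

59

148·45 = 6660.
6660 − 111·60 = 0, so 6660 ≡ 0 (mod 60).
(59 + 0) mod 60 = 59.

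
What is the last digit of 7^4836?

The units digit of 7^n cycles with period 4: 7, 9, 3, 1, …
4836 leaves remainder 0 on division by 4, so 7^4836 ends in 1.

1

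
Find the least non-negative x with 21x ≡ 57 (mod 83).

62

The inverse of 21 mod 83 is 4 (since 21·4 = 84 ≡ 1).
So x ≡ 4·57 = 228 ≡ 62 (mod 83).
Check: 21·62 = 1302 = 15·83 + 57.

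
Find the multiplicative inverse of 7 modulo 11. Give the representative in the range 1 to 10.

7·8 = 56 = 5·11 + 1, so 7⁻¹ ≡ 8 (mod 11).

8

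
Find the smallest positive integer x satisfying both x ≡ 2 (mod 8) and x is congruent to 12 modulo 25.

x ≡ 2 (mod 8) gives x ∈ {2, 10, 18, 26, 34, 42, 50, 58, …}.
The first of these with x mod 25 = 12 is 162.

162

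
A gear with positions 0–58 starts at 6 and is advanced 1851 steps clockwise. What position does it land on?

28

1851 = 31·59 + 22, so 1851 mod 59 = 22.
(6 + 22) mod 59 = 28.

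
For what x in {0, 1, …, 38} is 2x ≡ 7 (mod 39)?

23

The inverse of 2 mod 39 is 20 (since 2·20 = 40 ≡ 1).
Multiplying both sides by 20: x ≡ 20·7 = 140 ≡ 23 (mod 39).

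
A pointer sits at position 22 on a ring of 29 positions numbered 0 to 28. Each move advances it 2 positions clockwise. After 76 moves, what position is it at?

0

76·2 = 152.
152 − 5·29 = 7, so 152 ≡ 7 (mod 29).
(22 + 7) mod 29 = 0.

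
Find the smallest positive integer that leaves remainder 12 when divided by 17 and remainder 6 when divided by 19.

63

Since 19·9 ≡ 1 (mod 17), take x = 6 + 19·((12−6)·9 mod 17) = 6 + 19·3 = 63.
Check: 63 mod 17 = 12, 63 mod 19 = 6.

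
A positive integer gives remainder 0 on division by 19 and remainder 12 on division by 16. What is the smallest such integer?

76

x ≡ 12 (mod 16) gives x ∈ {12, 28, 44, 60, 76}.
The first of these with x mod 19 = 0 is 76.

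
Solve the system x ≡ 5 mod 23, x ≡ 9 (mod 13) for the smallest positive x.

74

x ≡ 9 (mod 13) gives x ∈ {9, 22, 35, 48, 61, 74}.
The first of these with x mod 23 = 5 is 74.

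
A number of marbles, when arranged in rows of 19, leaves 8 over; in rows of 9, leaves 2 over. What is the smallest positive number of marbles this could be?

65

Since 9·17 ≡ 1 (mod 19), take x = 2 + 9·((8−2)·17 mod 19) = 2 + 9·7 = 65.
Check: 65 mod 19 = 8, 65 mod 9 = 2.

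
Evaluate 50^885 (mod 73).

Successive squares of 50 mod 73: 50^1≡50, 50^2≡18, 50^4≡32, 50^8≡2, 50^16≡4, 50^32≡16, 50^64≡37, 50^128≡55, 50^256≡32, 50^512≡2.
885 = 1 + 4 + 16 + 32 + 64 + 256 + 512, so 50^885 ≡ 50·32·4·16·37·32·2 ≡ 49 (mod 73).

49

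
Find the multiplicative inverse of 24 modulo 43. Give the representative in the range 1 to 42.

9

43 = 1·24 + 19
24 = 1·19 + 5
19 = 3·5 + 4
5 = 1·4 + 1
4 = 4·1 + 0
Back-substituting gives 24·9 ≡ 1 (mod 43).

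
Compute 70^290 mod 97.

By repeated squaring mod 97: 70^1≡70, 70^2≡50, 70^4≡75, 70^8≡96, 70^16≡1, 70^32≡1, 70^64≡1, 70^128≡1, 70^256≡1.
290 = 2 + 32 + 256, so 70^290 ≡ 50·1·1 ≡ 50 (mod 97).

50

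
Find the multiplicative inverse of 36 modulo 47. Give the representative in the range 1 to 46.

36·17 = 612 = 13·47 + 1, so 36⁻¹ ≡ 17 (mod 47).

17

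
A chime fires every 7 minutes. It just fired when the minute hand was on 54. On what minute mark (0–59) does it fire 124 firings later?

22

124·7 = 868.
868 − 14·60 = 28, so 868 ≡ 28 (mod 60).
(54 + 28) mod 60 = 22.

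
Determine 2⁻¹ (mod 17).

9

2·9 = 18 = 1·17 + 1, so 2⁻¹ ≡ 9 (mod 17).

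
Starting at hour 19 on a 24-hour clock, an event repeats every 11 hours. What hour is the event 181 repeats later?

18

181·11 = 1991.
1991 − 82·24 = 23, so 1991 ≡ 23 (mod 24).
(19 + 23) mod 24 = 18.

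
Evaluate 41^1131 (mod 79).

78

Successive squares of 41 mod 79: 41^1≡41, 41^2≡22, 41^4≡10, 41^8≡21, 41^16≡46, 41^32≡62, 41^64≡52, 41^128≡18, 41^256≡8, 41^512≡64, 41^1024≡67.
1131 = 1 + 2 + 8 + 32 + 64 + 1024, so 41^1131 ≡ 41·22·21·62·52·67 ≡ 78 (mod 79).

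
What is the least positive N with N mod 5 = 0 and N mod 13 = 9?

x ≡ 0 (mod 5) gives x ∈ {0, 5, 10, 15, 20, 25, 30, 35}.
The first of these with x mod 13 = 9 is 35.

35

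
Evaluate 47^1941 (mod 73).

43

By repeated squaring mod 73: 47^1≡47, 47^2≡19, 47^4≡69, 47^8≡16, 47^16≡37, 47^32≡55, 47^64≡32, 47^128≡2, 47^256≡4, 47^512≡16, 47^1024≡37.
1941 = 1 + 4 + 16 + 128 + 256 + 512 + 1024, so 47^1941 ≡ 47·69·37·2·4·16·37 ≡ 43 (mod 73).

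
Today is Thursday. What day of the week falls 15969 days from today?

15969 mod 7 = 2 (since 2281·7 = 15967).
Thursday + 2 days → Saturday.

Saturday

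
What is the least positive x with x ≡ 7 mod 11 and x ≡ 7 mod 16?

7

x ≡ 7 (mod 11) gives x ∈ {7}.
The first of these with x mod 16 = 7 is 7.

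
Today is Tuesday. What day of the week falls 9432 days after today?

Friday

9432 = 1347·7 + 3, so 9432 mod 7 = 3.
Tuesday + 3 days → Friday.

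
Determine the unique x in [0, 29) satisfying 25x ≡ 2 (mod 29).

25⁻¹ ≡ 7 (mod 29) because 25·7 = 175 = 6·29 + 1.
So x ≡ 7·2 = 14 ≡ 14 (mod 29).
Check: 25·14 = 350 = 12·29 + 2.

14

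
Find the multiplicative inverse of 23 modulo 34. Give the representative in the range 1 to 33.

3

23·3 = 69 = 2·34 + 1, so 23⁻¹ ≡ 3 (mod 34).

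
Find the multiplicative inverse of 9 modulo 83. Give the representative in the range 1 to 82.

9·37 = 333 = 4·83 + 1, so 9⁻¹ ≡ 37 (mod 83).

37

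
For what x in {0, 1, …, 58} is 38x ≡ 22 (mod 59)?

13

38⁻¹ ≡ 14 (mod 59) because 38·14 = 532 = 9·59 + 1.
So x ≡ 14·22 = 308 ≡ 13 (mod 59).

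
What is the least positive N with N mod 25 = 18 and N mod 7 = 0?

x ≡ 0 (mod 7) gives x ∈ {0, 7, 14, 21, 28, 35, 42, 49, …}.
The first of these with x mod 25 = 18 is 168.

168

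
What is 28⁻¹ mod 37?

4

28·4 = 112 = 3·37 + 1, so 28⁻¹ ≡ 4 (mod 37).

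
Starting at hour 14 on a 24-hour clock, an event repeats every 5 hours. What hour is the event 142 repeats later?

4

142·5 = 710.
710 = 29·24 + 14, so 710 mod 24 = 14.
(14 + 14) mod 24 = 4.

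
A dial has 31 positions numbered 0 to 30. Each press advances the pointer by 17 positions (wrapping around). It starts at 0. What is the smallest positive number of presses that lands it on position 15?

The inverse of 17 mod 31 is 11 (since 17·11 = 187 ≡ 1).
Multiplying both sides by 11: x ≡ 11·15 = 165 ≡ 10 (mod 31).
Check: 17·10 = 170 = 5·31 + 15.

10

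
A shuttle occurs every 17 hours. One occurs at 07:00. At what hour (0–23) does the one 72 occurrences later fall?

72·17 = 1224.
1224 − 51·24 = 0, so 1224 ≡ 0 (mod 24).
(7 + 0) mod 24 = 7.

7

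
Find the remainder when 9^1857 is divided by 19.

7

Successive squares of 9 mod 19: 9^1≡9, 9^2≡5, 9^4≡6, 9^8≡17, 9^16≡4, 9^32≡16, 9^64≡9, 9^128≡5, 9^256≡6, 9^512≡17, 9^1024≡4.
Since 1857 = 1 + 64 + 256 + 512 + 1024 in binary, 9^1857 ≡ 9·9·6·17·4 ≡ 7 (mod 19).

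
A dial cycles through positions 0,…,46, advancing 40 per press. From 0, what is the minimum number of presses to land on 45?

40⁻¹ ≡ 20 (mod 47) because 40·20 = 800 = 17·47 + 1.
Multiplying both sides by 20: x ≡ 20·45 = 900 ≡ 7 (mod 47).

7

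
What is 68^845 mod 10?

8

The units digit of 68^n cycles with period 4: 8, 4, 2, 6, …
845 leaves remainder 1 on division by 4, so 68^845 ends in 8.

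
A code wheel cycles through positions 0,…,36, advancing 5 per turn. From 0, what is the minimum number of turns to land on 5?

1

The inverse of 5 mod 37 is 15 (since 5·15 = 75 ≡ 1).
So x ≡ 15·5 = 75 ≡ 1 (mod 37).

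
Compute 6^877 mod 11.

8

Square-and-reduce mod 11: 6^1≡6, 6^2≡3, 6^4≡9, 6^8≡4, 6^16≡5, 6^32≡3, 6^64≡9, 6^128≡4, 6^256≡5, 6^512≡3.
Since 877 = 1 + 4 + 8 + 32 + 64 + 256 + 512 in binary, 6^877 ≡ 6·9·4·3·9·5·3 ≡ 8 (mod 11).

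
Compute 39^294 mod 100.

41

Square-and-reduce mod 100: 39^1≡39, 39^2≡21, 39^4≡41, 39^8≡81, 39^16≡61, 39^32≡21, 39^64≡41, 39^128≡81, 39^256≡61.
Since 294 = 2 + 4 + 32 + 256 in binary, 39^294 ≡ 21·41·21·61 ≡ 41 (mod 100).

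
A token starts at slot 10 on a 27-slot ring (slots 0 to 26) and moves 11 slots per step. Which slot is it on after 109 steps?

109·11 = 1199.
1199 − 44·27 = 11, so 1199 ≡ 11 (mod 27).
(10 + 11) mod 27 = 21.

21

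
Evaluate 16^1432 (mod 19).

16

Successive squares of 16 mod 19: 16^1≡16, 16^2≡9, 16^4≡5, 16^8≡6, 16^16≡17, 16^32≡4, 16^64≡16, 16^128≡9, 16^256≡5, 16^512≡6, 16^1024≡17.
Since 1432 = 8 + 16 + 128 + 256 + 1024 in binary, 16^1432 ≡ 6·17·9·5·17 ≡ 16 (mod 19).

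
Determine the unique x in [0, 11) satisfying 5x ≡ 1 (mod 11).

9

5⁻¹ ≡ 9 (mod 11) because 5·9 = 45 = 4·11 + 1.
Multiplying both sides by 9: x ≡ 9·1 = 9 ≡ 9 (mod 11).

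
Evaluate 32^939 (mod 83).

74

Successive squares of 32 mod 83: 32^1≡32, 32^2≡28, 32^4≡37, 32^8≡41, 32^16≡21, 32^32≡26, 32^64≡12, 32^128≡61, 32^256≡69, 32^512≡30.
939 = 1 + 2 + 8 + 32 + 128 + 256 + 512, so 32^939 ≡ 32·28·41·26·61·69·30 ≡ 74 (mod 83).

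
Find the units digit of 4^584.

6

Last digits of 4^n: 4, 6 (period 2).
584 mod 2 = 0, so the last digit matches 4^2 = 6.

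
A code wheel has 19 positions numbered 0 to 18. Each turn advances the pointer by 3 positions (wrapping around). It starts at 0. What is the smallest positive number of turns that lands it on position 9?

The inverse of 3 mod 19 is 13 (since 3·13 = 39 ≡ 1).
Multiplying both sides by 13: x ≡ 13·9 = 117 ≡ 3 (mod 19).
Check: 3·3 = 9 = 0·19 + 9.

3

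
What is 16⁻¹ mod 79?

5

79 = 4·16 + 15
16 = 1·15 + 1
15 = 15·1 + 0
Back-substituting gives 16·5 ≡ 1 (mod 79).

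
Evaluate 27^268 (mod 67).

Square-and-reduce mod 67: 27^1≡27, 27^2≡59, 27^4≡64, 27^8≡9, 27^16≡14, 27^32≡62, 27^64≡25, 27^128≡22, 27^256≡15.
268 = 4 + 8 + 256, so 27^268 ≡ 64·9·15 ≡ 64 (mod 67).

64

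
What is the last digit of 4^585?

4

The units digit of 4^n cycles with period 2: 4, 6, …
585 leaves remainder 1 on division by 2, so 4^585 ends in 4.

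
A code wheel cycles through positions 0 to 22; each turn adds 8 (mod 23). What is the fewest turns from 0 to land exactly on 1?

8·3 = 24 = 1·23 + 1, so 8⁻¹ ≡ 3 (mod 23).

3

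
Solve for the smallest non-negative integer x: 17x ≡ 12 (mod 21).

17⁻¹ ≡ 5 (mod 21) because 17·5 = 85 = 4·21 + 1.
Multiplying both sides by 5: x ≡ 5·12 = 60 ≡ 18 (mod 21).

18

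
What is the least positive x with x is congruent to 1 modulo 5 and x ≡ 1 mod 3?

1

x ≡ 1 (mod 3) gives x ∈ {1}.
The first of these with x mod 5 = 1 is 1.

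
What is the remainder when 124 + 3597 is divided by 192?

73

3597 mod 192 = 141 (since 18·192 = 3456).
(124 + 141) mod 192 = 73.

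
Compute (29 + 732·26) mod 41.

37

732·26 = 19032.
19032 mod 41 = 8 (since 464·41 = 19024).
(29 + 8) mod 41 = 37.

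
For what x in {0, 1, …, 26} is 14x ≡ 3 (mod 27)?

6

14⁻¹ ≡ 2 (mod 27) because 14·2 = 28 = 1·27 + 1.
So x ≡ 2·3 = 6 ≡ 6 (mod 27).
Check: 14·6 = 84 = 3·27 + 3.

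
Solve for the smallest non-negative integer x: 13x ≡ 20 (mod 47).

16

The inverse of 13 mod 47 is 29 (since 13·29 = 377 ≡ 1).
So x ≡ 29·20 = 580 ≡ 16 (mod 47).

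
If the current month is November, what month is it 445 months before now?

445 mod 12 = 1 (since 37·12 = 444).
November − 1 month → October.

October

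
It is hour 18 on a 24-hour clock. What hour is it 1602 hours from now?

12

1602 = 66·24 + 18, so 1602 mod 24 = 18.
(18 + 18) mod 24 = 12.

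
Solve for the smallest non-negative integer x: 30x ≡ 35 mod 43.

37

30⁻¹ ≡ 33 (mod 43) because 30·33 = 990 = 23·43 + 1.
So x ≡ 33·35 = 1155 ≡ 37 (mod 43).
Check: 30·37 = 1110 = 25·43 + 35.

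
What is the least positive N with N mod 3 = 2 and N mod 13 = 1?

Since 13·1 ≡ 1 (mod 3), take x = 1 + 13·((2−1)·1 mod 3) = 1 + 13·1 = 14.
Check: 14 mod 3 = 2, 14 mod 13 = 1.

14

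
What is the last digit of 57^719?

3

Last digits of 7^n: 7, 9, 3, 1 (period 4).
719 mod 4 = 3, so the last digit matches 7^3 = 3.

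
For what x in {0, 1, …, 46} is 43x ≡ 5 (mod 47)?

34

43⁻¹ ≡ 35 (mod 47) because 43·35 = 1505 = 32·47 + 1.
Multiplying both sides by 35: x ≡ 35·5 = 175 ≡ 34 (mod 47).
Check: 43·34 = 1462 = 31·47 + 5.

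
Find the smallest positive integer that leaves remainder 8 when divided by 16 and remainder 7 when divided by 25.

x ≡ 8 (mod 16) gives x ∈ {8, 24, 40, 56, 72, 88, 104, 120, …}.
The first of these with x mod 25 = 7 is 232.

232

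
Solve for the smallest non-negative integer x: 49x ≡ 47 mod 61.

The inverse of 49 mod 61 is 5 (since 49·5 = 245 ≡ 1).
Multiplying both sides by 5: x ≡ 5·47 = 235 ≡ 52 (mod 61).
Check: 49·52 = 2548 = 41·61 + 47.

52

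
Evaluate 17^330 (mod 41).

By repeated squaring mod 41: 17^1≡17, 17^2≡2, 17^4≡4, 17^8≡16, 17^16≡10, 17^32≡18, 17^64≡37, 17^128≡16, 17^256≡10.
330 = 2 + 8 + 64 + 256, so 17^330 ≡ 2·16·37·10 ≡ 32 (mod 41).

32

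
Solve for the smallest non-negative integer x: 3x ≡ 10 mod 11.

The inverse of 3 mod 11 is 4 (since 3·4 = 12 ≡ 1).
Multiplying both sides by 4: x ≡ 4·10 = 40 ≡ 7 (mod 11).
Check: 3·7 = 21 = 1·11 + 10.

7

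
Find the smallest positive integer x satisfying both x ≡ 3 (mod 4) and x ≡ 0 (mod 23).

x ≡ 3 (mod 4) gives x ∈ {3, 7, 11, 15, 19, 23}.
The first of these with x mod 23 = 0 is 23.

23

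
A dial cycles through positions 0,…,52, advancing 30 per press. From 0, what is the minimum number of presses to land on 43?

The inverse of 30 mod 53 is 23 (since 30·23 = 690 ≡ 1).
Multiplying both sides by 23: x ≡ 23·43 = 989 ≡ 35 (mod 53).
Check: 30·35 = 1050 = 19·53 + 43.

35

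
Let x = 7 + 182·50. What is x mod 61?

18

182·50 = 9100.
9100 mod 61 = 11 (since 149·61 = 9089).
(7 + 11) mod 61 = 18.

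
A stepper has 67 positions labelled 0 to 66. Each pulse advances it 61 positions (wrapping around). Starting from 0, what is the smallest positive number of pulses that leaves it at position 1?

61·11 = 671 = 10·67 + 1, so 61⁻¹ ≡ 11 (mod 67).

11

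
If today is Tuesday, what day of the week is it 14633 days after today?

Friday

14633 − 2090·7 = 3, so 14633 ≡ 3 (mod 7).
Tuesday + 3 days → Friday.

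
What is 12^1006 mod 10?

The units digit of 12^n cycles with period 4: 2, 4, 8, 6, …
1006 mod 4 = 2, so the last digit matches 2^2 = 4.

4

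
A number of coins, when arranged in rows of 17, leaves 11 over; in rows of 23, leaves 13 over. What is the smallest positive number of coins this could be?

266

Since 23·3 ≡ 1 (mod 17), take x = 13 + 23·((11−13)·3 mod 17) = 13 + 23·11 = 266.
Check: 266 mod 17 = 11, 266 mod 23 = 13.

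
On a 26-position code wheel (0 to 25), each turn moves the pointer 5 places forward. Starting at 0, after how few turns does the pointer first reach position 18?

14

5⁻¹ ≡ 21 (mod 26) because 5·21 = 105 = 4·26 + 1.
So x ≡ 21·18 = 378 ≡ 14 (mod 26).
Check: 5·14 = 70 = 2·26 + 18.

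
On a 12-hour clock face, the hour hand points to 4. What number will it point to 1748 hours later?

12

1748 mod 12 = 8 (since 145·12 = 1740).
4 + 8 → 12 on a 12-hour dial.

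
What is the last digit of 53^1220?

Powers of 3 mod 10 repeat with period 4: 3, 9, 7, 1.
1220 leaves remainder 0 on division by 4, so 53^1220 ends in 1.

1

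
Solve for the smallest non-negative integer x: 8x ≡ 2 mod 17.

8⁻¹ ≡ 15 (mod 17) because 8·15 = 120 = 7·17 + 1.
Multiplying both sides by 15: x ≡ 15·2 = 30 ≡ 13 (mod 17).

13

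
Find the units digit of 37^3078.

Last digits of 7^n: 7, 9, 3, 1 (period 4).
3078 mod 4 = 2, so the last digit matches 7^2 = 9.

9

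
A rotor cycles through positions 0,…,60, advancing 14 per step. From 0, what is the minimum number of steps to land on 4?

The inverse of 14 mod 61 is 48 (since 14·48 = 672 ≡ 1).
So x ≡ 48·4 = 192 ≡ 9 (mod 61).

9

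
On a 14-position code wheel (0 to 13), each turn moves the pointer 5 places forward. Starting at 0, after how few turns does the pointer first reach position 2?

The inverse of 5 mod 14 is 3 (since 5·3 = 15 ≡ 1).
Multiplying both sides by 3: x ≡ 3·2 = 6 ≡ 6 (mod 14).
Check: 5·6 = 30 = 2·14 + 2.

6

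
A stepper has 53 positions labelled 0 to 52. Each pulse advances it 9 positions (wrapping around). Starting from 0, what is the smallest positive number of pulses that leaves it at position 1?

6

53 = 5·9 + 8
9 = 1·8 + 1
8 = 8·1 + 0
Back-substituting gives 9·6 ≡ 1 (mod 53).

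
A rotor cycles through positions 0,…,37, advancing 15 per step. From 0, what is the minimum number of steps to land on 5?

The inverse of 15 mod 38 is 33 (since 15·33 = 495 ≡ 1).
Multiplying both sides by 33: x ≡ 33·5 = 165 ≡ 13 (mod 38).

13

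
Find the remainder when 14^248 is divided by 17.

By repeated squaring mod 17: 14^1≡14, 14^2≡9, 14^4≡13, 14^8≡16, 14^16≡1, 14^32≡1, 14^64≡1, 14^128≡1.
248 = 8 + 16 + 32 + 64 + 128, so 14^248 ≡ 16·1·1·1·1 ≡ 16 (mod 17).

16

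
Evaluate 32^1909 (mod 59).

43

By repeated squaring mod 59: 32^1≡32, 32^2≡21, 32^4≡28, 32^8≡17, 32^16≡53, 32^32≡36, 32^64≡57, 32^128≡4, 32^256≡16, 32^512≡20, 32^1024≡46.
Since 1909 = 1 + 4 + 16 + 32 + 64 + 256 + 512 + 1024 in binary, 32^1909 ≡ 32·28·53·36·57·16·20·46 ≡ 43 (mod 59).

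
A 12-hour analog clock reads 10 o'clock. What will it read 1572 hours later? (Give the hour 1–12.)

1572 = 131·12 + 0, so 1572 mod 12 = 0.
10 + 0 → 10 on a 12-hour dial.

10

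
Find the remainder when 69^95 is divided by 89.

47

Square-and-reduce mod 89: 69^1≡69, 69^2≡44, 69^4≡67, 69^8≡39, 69^16≡8, 69^32≡64, 69^64≡2.
95 = 1 + 2 + 4 + 8 + 16 + 64, so 69^95 ≡ 69·44·67·39·8·2 ≡ 47 (mod 89).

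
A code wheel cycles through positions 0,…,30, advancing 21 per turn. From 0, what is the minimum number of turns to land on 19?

The inverse of 21 mod 31 is 3 (since 21·3 = 63 ≡ 1).
So x ≡ 3·19 = 57 ≡ 26 (mod 31).

26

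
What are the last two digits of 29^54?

Square-and-reduce mod 100: 29^1≡29, 29^2≡41, 29^4≡81, 29^8≡61, 29^16≡21, 29^32≡41.
Since 54 = 2 + 4 + 16 + 32 in binary, 29^54 ≡ 41·81·21·41 ≡ 81 (mod 100).

81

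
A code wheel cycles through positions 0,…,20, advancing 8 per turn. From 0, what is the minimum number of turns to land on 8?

1

The inverse of 8 mod 21 is 8 (since 8·8 = 64 ≡ 1).
Multiplying both sides by 8: x ≡ 8·8 = 64 ≡ 1 (mod 21).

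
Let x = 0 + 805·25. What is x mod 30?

805·25 = 20125.
20125 mod 30 = 25 (since 670·30 = 20100).
(0 + 25) mod 30 = 25.

25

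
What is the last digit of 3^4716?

Powers of 3 mod 10 repeat with period 4: 3, 9, 7, 1.
4716 mod 4 = 0, so the last digit matches 3^4 = 1.

1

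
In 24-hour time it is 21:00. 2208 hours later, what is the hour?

21

2208 − 92·24 = 0, so 2208 ≡ 0 (mod 24).
(21 + 0) mod 24 = 21.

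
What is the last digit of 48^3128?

6

Powers of 8 mod 10 repeat with period 4: 8, 4, 2, 6.
3128 leaves remainder 0 on division by 4, so 48^3128 ends in 6.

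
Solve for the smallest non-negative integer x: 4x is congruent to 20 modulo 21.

The inverse of 4 mod 21 is 16 (since 4·16 = 64 ≡ 1).
So x ≡ 16·20 = 320 ≡ 5 (mod 21).

5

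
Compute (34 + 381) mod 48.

381 mod 48 = 45 (since 7·48 = 336).
(34 + 45) mod 48 = 31.

31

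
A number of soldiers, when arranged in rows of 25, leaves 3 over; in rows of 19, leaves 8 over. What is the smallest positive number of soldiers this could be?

103

x ≡ 8 (mod 19) gives x ∈ {8, 27, 46, 65, 84, 103}.
The first of these with x mod 25 = 3 is 103.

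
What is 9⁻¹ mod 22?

9·5 = 45 = 2·22 + 1, so 9⁻¹ ≡ 5 (mod 22).

5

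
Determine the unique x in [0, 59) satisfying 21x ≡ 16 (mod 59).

The inverse of 21 mod 59 is 45 (since 21·45 = 945 ≡ 1).
So x ≡ 45·16 = 720 ≡ 12 (mod 59).

12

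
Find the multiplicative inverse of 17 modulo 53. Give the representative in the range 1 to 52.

53 = 3·17 + 2
17 = 8·2 + 1
2 = 2·1 + 0
Back-substituting gives 17·25 ≡ 1 (mod 53).

25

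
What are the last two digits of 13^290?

49

By repeated squaring mod 100: 13^1≡13, 13^2≡69, 13^4≡61, 13^8≡21, 13^16≡41, 13^32≡81, 13^64≡61, 13^128≡21, 13^256≡41.
290 = 2 + 32 + 256, so 13^290 ≡ 69·81·41 ≡ 49 (mod 100).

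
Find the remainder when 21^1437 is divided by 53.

18

Square-and-reduce mod 53: 21^1≡21, 21^2≡17, 21^4≡24, 21^8≡46, 21^16≡49, 21^32≡16, 21^64≡44, 21^128≡28, 21^256≡42, 21^512≡15, 21^1024≡13.
Since 1437 = 1 + 4 + 8 + 16 + 128 + 256 + 1024 in binary, 21^1437 ≡ 21·24·46·49·28·42·13 ≡ 18 (mod 53).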